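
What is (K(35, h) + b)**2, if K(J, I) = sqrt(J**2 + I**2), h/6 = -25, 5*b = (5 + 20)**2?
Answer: 39350 + 1250*sqrt(949) ≈ 77857.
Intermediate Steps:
b = 125 (b = (5 + 20)**2/5 = (1/5)*25**2 = (1/5)*625 = 125)
h = -150 (h = 6*(-25) = -150)
K(J, I) = sqrt(I**2 + J**2)
(K(35, h) + b)**2 = (sqrt((-150)**2 + 35**2) + 125)**2 = (sqrt(22500 + 1225) + 125)**2 = (sqrt(23725) + 125)**2 = (5*sqrt(949) + 125)**2 = (125 + 5*sqrt(949))**2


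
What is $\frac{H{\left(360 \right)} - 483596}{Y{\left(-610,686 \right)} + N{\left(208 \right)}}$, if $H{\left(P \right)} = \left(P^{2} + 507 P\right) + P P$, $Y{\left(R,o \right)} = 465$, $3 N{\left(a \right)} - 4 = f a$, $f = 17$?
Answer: $- \frac{41876}{1645} \approx -25.457$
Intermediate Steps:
$N{\left(a \right)} = \frac{4}{3} + \frac{17 a}{3}$
$H{\left(P \right)} = 2 P^{2} + 507 P$ ($H{\left(P \right)} = \left(P^{2} + 507 P\right) + P^{2} = 2 P^{2} + 507 P$)
$\frac{H{\left(360 \right)} - 483596}{Y{\left(-610,686 \right)} + N{\left(208 \right)}} = \frac{360 \left(507 + 2 \cdot 360\right) - 483596}{465 + \left(\frac{4}{3} + \frac{17}{3} \cdot 208\right)} = \frac{360 \left(507 + 720\right) - 483596}{465 + \left(\frac{4}{3} + \frac{3536}{3}\right)} = \frac{360 \cdot 1227 - 483596}{465 + 1180} = \frac{441720 - 483596}{1645} = \left(-41876\right) \frac{1}{1645} = - \frac{41876}{1645}$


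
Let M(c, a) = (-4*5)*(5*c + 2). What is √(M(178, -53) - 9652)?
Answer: 2*I*√6873 ≈ 165.81*I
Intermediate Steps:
M(c, a) = -40 - 100*c (M(c, a) = -20*(2 + 5*c) = -40 - 100*c)
√(M(178, -53) - 9652) = √((-40 - 100*178) - 9652) = √((-40 - 17800) - 9652) = √(-17840 - 9652) = √(-27492) = 2*I*√6873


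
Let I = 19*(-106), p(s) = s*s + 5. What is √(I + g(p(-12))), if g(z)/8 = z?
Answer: I*√822 ≈ 28.671*I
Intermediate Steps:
p(s) = 5 + s² (p(s) = s² + 5 = 5 + s²)
g(z) = 8*z
I = -2014
√(I + g(p(-12))) = √(-2014 + 8*(5 + (-12)²)) = √(-2014 + 8*(5 + 144)) = √(-2014 + 8*149) = √(-2014 + 1192) = √(-822) = I*√822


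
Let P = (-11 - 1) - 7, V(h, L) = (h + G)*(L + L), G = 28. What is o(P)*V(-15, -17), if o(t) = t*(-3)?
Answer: -25194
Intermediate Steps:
V(h, L) = 2*L*(28 + h) (V(h, L) = (h + 28)*(L + L) = (28 + h)*(2*L) = 2*L*(28 + h))
P = -19 (P = -12 - 7 = -19)
o(t) = -3*t
o(P)*V(-15, -17) = (-3*(-19))*(2*(-17)*(28 - 15)) = 57*(2*(-17)*13) = 57*(-442) = -25194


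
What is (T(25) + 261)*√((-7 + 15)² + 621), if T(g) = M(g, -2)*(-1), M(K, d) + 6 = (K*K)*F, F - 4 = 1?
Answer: -2858*√685 ≈ -74801.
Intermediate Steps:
F = 5 (F = 4 + 1 = 5)
M(K, d) = -6 + 5*K² (M(K, d) = -6 + (K*K)*5 = -6 + K²*5 = -6 + 5*K²)
T(g) = 6 - 5*g² (T(g) = (-6 + 5*g²)*(-1) = 6 - 5*g²)
(T(25) + 261)*√((-7 + 15)² + 621) = ((6 - 5*25²) + 261)*√((-7 + 15)² + 621) = ((6 - 5*625) + 261)*√(8² + 621) = ((6 - 3125) + 261)*√(64 + 621) = (-3119 + 261)*√685 = -2858*√685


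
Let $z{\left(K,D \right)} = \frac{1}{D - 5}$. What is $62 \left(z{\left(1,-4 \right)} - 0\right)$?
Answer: $- \frac{62}{9} \approx -6.8889$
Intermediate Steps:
$z{\left(K,D \right)} = \frac{1}{-5 + D}$
$62 \left(z{\left(1,-4 \right)} - 0\right) = 62 \left(\frac{1}{-5 - 4} - 0\right) = 62 \left(\frac{1}{-9} + 0\right) = 62 \left(- \frac{1}{9} + 0\right) = 62 \left(- \frac{1}{9}\right) = - \frac{62}{9}$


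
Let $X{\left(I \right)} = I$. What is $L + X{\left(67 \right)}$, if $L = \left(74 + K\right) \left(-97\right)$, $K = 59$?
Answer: $-12834$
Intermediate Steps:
$L = -12901$ ($L = \left(74 + 59\right) \left(-97\right) = 133 \left(-97\right) = -12901$)
$L + X{\left(67 \right)} = -12901 + 67 = -12834$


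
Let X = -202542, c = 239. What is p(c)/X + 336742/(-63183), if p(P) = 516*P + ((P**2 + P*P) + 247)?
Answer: -27743378981/4265737062 ≈ -6.5038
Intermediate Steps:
p(P) = 247 + 2*P**2 + 516*P (p(P) = 516*P + ((P**2 + P**2) + 247) = 516*P + (2*P**2 + 247) = 516*P + (247 + 2*P**2) = 247 + 2*P**2 + 516*P)
p(c)/X + 336742/(-63183) = (247 + 2*239**2 + 516*239)/(-202542) + 336742/(-63183) = (247 + 2*57121 + 123324)*(-1/202542) + 336742*(-1/63183) = (247 + 114242 + 123324)*(-1/202542) - 336742/63183 = 237813*(-1/202542) - 336742/63183 = -79271/67514 - 336742/63183 = -27743378981/4265737062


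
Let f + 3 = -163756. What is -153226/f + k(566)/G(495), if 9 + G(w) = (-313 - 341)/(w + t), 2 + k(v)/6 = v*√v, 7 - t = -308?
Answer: 117040201/54204229 - 114615*√566/331 ≈ -8235.8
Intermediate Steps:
f = -163759 (f = -3 - 163756 = -163759)
t = 315 (t = 7 - 1*(-308) = 7 + 308 = 315)
k(v) = -12 + 6*v^(3/2) (k(v) = -12 + 6*(v*√v) = -12 + 6*v^(3/2))
G(w) = -9 - 654/(315 + w) (G(w) = -9 + (-313 - 341)/(w + 315) = -9 - 654/(315 + w))
-153226/f + k(566)/G(495) = -153226/(-163759) + (-12 + 6*566^(3/2))/((3*(-1163 - 3*495)/(315 + 495))) = -153226*(-1/163759) + (-12 + 6*(566*√566))/((3*(-1163 - 1485)/810)) = 153226/163759 + (-12 + 3396*√566)/((3*(1/810)*(-2648))) = 153226/163759 + (-12 + 3396*√566)/(-1324/135) = 153226/163759 + (-12 + 3396*√566)*(-135/1324) = 153226/163759 + (405/331 - 114615*√566/331) = 117040201/54204229 - 114615*√566/331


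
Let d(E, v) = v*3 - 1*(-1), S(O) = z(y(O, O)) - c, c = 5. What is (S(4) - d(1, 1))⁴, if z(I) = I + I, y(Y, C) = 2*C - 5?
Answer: 81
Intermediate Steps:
y(Y, C) = -5 + 2*C
z(I) = 2*I
S(O) = -15 + 4*O (S(O) = 2*(-5 + 2*O) - 1*5 = (-10 + 4*O) - 5 = -15 + 4*O)
d(E, v) = 1 + 3*v (d(E, v) = 3*v + 1 = 1 + 3*v)
(S(4) - d(1, 1))⁴ = ((-15 + 4*4) - (1 + 3*1))⁴ = ((-15 + 16) - (1 + 3))⁴ = (1 - 1*4)⁴ = (1 - 4)⁴ = (-3)⁴ = 81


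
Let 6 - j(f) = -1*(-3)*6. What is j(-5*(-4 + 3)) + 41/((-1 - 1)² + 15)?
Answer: -187/19 ≈ -9.8421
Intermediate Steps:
j(f) = -12 (j(f) = 6 - (-1*(-3))*6 = 6 - 3*6 = 6 - 1*18 = 6 - 18 = -12)
j(-5*(-4 + 3)) + 41/((-1 - 1)² + 15) = -12 + 41/((-1 - 1)² + 15) = -12 + 41/((-2)² + 15) = -12 + 41/(4 + 15) = -12 + 41/19 = -187/19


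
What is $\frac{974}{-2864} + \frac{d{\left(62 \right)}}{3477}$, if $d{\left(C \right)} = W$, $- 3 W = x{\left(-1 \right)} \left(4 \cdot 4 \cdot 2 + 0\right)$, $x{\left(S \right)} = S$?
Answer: $- \frac{5034073}{14937192} \approx -0.33702$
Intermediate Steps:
$W = \frac{32}{3}$ ($W = - \frac{\left(-1\right) \left(4 \cdot 4 \cdot 2 + 0\right)}{3} = - \frac{\left(-1\right) \left(16 \cdot 2 + 0\right)}{3} = - \frac{\left(-1\right) \left(32 + 0\right)}{3} = - \frac{\left(-1\right) 32}{3} = \left(- \frac{1}{3}\right) \left(-32\right) = \frac{32}{3} \approx 10.667$)
$d{\left(C \right)} = \frac{32}{3}$
$\frac{974}{-2864} + \frac{d{\left(62 \right)}}{3477} = \frac{974}{-2864} + \frac{32}{3 \cdot 3477} = 974 \left(- \frac{1}{2864}\right) + \frac{32}{3} \cdot \frac{1}{3477} = - \frac{487}{1432} + \frac{32}{10431} = - \frac{5034073}{14937192}$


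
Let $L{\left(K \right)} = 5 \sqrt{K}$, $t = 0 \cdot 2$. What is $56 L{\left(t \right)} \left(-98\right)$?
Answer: $0$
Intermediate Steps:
$t = 0$
$56 L{\left(t \right)} \left(-98\right) = 56 \cdot 5 \sqrt{0} \left(-98\right) = 56 \cdot 5 \cdot 0 \left(-98\right) = 56 \cdot 0 \left(-98\right) = 0 \left(-98\right) = 0$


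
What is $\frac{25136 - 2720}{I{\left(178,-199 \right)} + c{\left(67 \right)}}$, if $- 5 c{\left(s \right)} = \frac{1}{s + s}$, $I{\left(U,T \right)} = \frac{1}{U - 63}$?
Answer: $\frac{115143520}{37} \approx 3.112 \cdot 10^{6}$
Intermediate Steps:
$I{\left(U,T \right)} = \frac{1}{-63 + U}$
$c{\left(s \right)} = - \frac{1}{10 s}$ ($c{\left(s \right)} = - \frac{1}{5 \left(s + s\right)} = - \frac{1}{5 \cdot 2 s} = - \frac{\frac{1}{2} \frac{1}{s}}{5} = - \frac{1}{10 s}$)
$\frac{25136 - 2720}{I{\left(178,-199 \right)} + c{\left(67 \right)}} = \frac{25136 - 2720}{\frac{1}{-63 + 178} - \frac{1}{10 \cdot 67}} = \frac{25136 - 2720}{\frac{1}{115} - \frac{1}{670}} = \frac{22416}{\frac{1}{115} - \frac{1}{670}} = \frac{22416}{\frac{111}{15410}} = 22416 \cdot \frac{15410}{111} = \frac{115143520}{37}$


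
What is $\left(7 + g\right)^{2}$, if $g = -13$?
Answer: $36$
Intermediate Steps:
$\left(7 + g\right)^{2} = \left(7 - 13\right)^{2} = \left(-6\right)^{2} = 36$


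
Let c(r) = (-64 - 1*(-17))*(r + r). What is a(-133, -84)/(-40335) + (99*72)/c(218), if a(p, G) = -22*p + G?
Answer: -86436536/206636205 ≈ -0.41830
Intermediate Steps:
c(r) = -94*r (c(r) = (-64 + 17)*(2*r) = -94*r)
a(p, G) = G - 22*p
a(-133, -84)/(-40335) + (99*72)/c(218) = (-84 - 22*(-133))/(-40335) + (99*72)/((-94*218)) = (-84 + 2926)*(-1/40335) + 7128/(-20492) = 2842*(-1/40335) + 7128*(-1/20492) = -2842/40335 - 1782/5123 = -86436536/206636205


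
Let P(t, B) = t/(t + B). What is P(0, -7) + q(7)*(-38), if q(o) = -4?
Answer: 152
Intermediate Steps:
P(t, B) = t/(B + t)
P(0, -7) + q(7)*(-38) = 0/(-7 + 0) - 4*(-38) = 0/(-7) + 152 = 0*(-⅐) + 152 = 0 + 152 = 152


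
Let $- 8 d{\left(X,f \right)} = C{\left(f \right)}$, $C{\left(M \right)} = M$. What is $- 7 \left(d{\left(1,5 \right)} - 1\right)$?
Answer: $\frac{91}{8} \approx 11.375$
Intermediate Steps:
$d{\left(X,f \right)} = - \frac{f}{8}$
$- 7 \left(d{\left(1,5 \right)} - 1\right) = - 7 \left(\left(- \frac{1}{8}\right) 5 - 1\right) = - 7 \left(- \frac{5}{8} - 1\right) = \left(-7\right) \left(- \frac{13}{8}\right) = \frac{91}{8}$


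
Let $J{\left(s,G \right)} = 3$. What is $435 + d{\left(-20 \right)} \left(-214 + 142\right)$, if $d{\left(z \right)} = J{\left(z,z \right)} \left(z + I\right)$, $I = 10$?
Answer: $2595$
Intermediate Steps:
$d{\left(z \right)} = 30 + 3 z$ ($d{\left(z \right)} = 3 \left(z + 10\right) = 3 \left(10 + z\right) = 30 + 3 z$)
$435 + d{\left(-20 \right)} \left(-214 + 142\right) = 435 + \left(30 + 3 \left(-20\right)\right) \left(-214 + 142\right) = 435 + \left(30 - 60\right) \left(-72\right) = 435 - -2160 = 435 + 2160 = 2595$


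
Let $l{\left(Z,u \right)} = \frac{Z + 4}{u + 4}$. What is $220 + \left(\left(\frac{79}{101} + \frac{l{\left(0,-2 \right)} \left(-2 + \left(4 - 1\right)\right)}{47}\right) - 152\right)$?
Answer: $\frac{326711}{4747} \approx 68.825$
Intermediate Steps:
$l{\left(Z,u \right)} = \frac{4 + Z}{4 + u}$
$220 + \left(\left(\frac{79}{101} + \frac{l{\left(0,-2 \right)} \left(-2 + \left(4 - 1\right)\right)}{47}\right) - 152\right) = 220 + \left(\left(\frac{79}{101} + \frac{\frac{4 + 0}{4 - 2} \left(-2 + \left(4 - 1\right)\right)}{47}\right) - 152\right) = 220 - \left(\frac{15273}{101} - \frac{1}{2} \cdot 4 \left(-2 + \left(4 - 1\right)\right) \frac{1}{47}\right) = 220 - \left(\frac{15273}{101} - \frac{1}{2} \cdot 4 \left(-2 + 3\right) \frac{1}{47}\right) = 220 - \left(\frac{15273}{101} - 2 \cdot 1 \cdot \frac{1}{47}\right) = 220 + \left(\left(\frac{79}{101} + 2 \cdot \frac{1}{47}\right) - 152\right) = 220 + \left(\left(\frac{79}{101} + \frac{2}{47}\right) - 152\right) = 220 + \left(\frac{3915}{4747} - 152\right) = 220 - \frac{717629}{4747} = \frac{326711}{4747}$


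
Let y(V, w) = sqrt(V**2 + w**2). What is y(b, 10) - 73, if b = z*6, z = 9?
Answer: -73 + 2*sqrt(754) ≈ -18.082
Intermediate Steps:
b = 54 (b = 9*6 = 54)
y(b, 10) - 73 = sqrt(54**2 + 10**2) - 73 = sqrt(2916 + 100) - 73 = sqrt(3016) - 73 = 2*sqrt(754) - 73 = -73 + 2*sqrt(754)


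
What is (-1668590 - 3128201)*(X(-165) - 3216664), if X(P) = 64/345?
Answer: 5323234092207656/345 ≈ 1.5430e+13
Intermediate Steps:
X(P) = 64/345 (X(P) = 64*(1/345) = 64/345)
(-1668590 - 3128201)*(X(-165) - 3216664) = (-1668590 - 3128201)*(64/345 - 3216664) = -4796791*(-1109749016/345) = 5323234092207656/345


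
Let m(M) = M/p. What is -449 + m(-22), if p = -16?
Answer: -3581/8 ≈ -447.63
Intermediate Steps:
m(M) = -M/16 (m(M) = M/(-16) = M*(-1/16) = -M/16)
-449 + m(-22) = -449 - 1/16*(-22) = -449 + 11/8 = -3581/8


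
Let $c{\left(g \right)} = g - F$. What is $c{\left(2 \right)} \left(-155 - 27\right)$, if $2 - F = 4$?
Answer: $-728$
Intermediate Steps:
$F = -2$ ($F = 2 - 4 = -2$)
$c{\left(g \right)} = 2 + g$ ($c{\left(g \right)} = g - -2 = g + 2 = 2 + g$)
$c{\left(2 \right)} \left(-155 - 27\right) = \left(2 + 2\right) \left(-155 - 27\right) = 4 \left(-182\right) = -728$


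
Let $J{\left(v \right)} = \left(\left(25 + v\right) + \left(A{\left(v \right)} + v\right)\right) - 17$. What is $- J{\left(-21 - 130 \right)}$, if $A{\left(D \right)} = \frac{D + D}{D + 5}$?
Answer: $\frac{21311}{73} \approx 291.93$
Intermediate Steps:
$A{\left(D \right)} = \frac{2 D}{5 + D}$
$J{\left(v \right)} = 8 + 2 v + \frac{2 v}{5 + v}$ ($J{\left(v \right)} = \left(\left(25 + v\right) + \left(\frac{2 v}{5 + v} + v\right)\right) - 17 = \left(\left(25 + v\right) + \left(v + \frac{2 v}{5 + v}\right)\right) - 17 = \left(25 + 2 v + \frac{2 v}{5 + v}\right) - 17 = 8 + 2 v + \frac{2 v}{5 + v}$)
$- J{\left(-21 - 130 \right)} = - \frac{2 \left(20 + \left(-21 - 130\right)^{2} + 10 \left(-21 - 130\right)\right)}{5 - 151} = - \frac{2 \left(20 + \left(-151\right)^{2} + 10 \left(-151\right)\right)}{5 - 151} = - \frac{2 \left(20 + 22801 - 1510\right)}{-146} = - \frac{2 \left(-1\right) 21311}{146} = \left(-1\right) \left(- \frac{21311}{73}\right) = \frac{21311}{73}$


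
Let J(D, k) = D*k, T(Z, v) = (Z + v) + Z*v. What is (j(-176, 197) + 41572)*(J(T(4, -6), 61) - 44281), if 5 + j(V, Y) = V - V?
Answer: -1906553589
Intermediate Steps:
j(V, Y) = -5 (j(V, Y) = -5 + (V - V) = -5 + 0 = -5)
T(Z, v) = Z + v + Z*v
(j(-176, 197) + 41572)*(J(T(4, -6), 61) - 44281) = (-5 + 41572)*((4 - 6 + 4*(-6))*61 - 44281) = 41567*((4 - 6 - 24)*61 - 44281) = 41567*(-26*61 - 44281) = 41567*(-1586 - 44281) = 41567*(-45867) = -1906553589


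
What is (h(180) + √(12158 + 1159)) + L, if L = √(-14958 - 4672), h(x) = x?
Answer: 180 + √13317 + I*√19630 ≈ 295.4 + 140.11*I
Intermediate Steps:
L = I*√19630 (L = √(-19630) = I*√19630 ≈ 140.11*I)
(h(180) + √(12158 + 1159)) + L = (180 + √(12158 + 1159)) + I*√19630 = (180 + √13317) + I*√19630 = 180 + √13317 + I*√19630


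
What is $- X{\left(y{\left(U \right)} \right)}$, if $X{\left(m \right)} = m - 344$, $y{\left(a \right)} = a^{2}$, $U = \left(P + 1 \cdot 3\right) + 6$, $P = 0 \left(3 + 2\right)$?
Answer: $263$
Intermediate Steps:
$P = 0$ ($P = 0 \cdot 5 = 0$)
$U = 9$ ($U = \left(0 + 1 \cdot 3\right) + 6 = \left(0 + 3\right) + 6 = 3 + 6 = 9$)
$X{\left(m \right)} = -344 + m$
$- X{\left(y{\left(U \right)} \right)} = - (-344 + 9^{2}) = - (-344 + 81) = \left(-1\right) \left(-263\right) = 263$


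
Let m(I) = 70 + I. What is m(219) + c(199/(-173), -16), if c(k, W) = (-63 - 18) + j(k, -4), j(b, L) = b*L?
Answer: 36780/173 ≈ 212.60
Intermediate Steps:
j(b, L) = L*b
c(k, W) = -81 - 4*k (c(k, W) = (-63 - 18) - 4*k = -81 - 4*k)
m(219) + c(199/(-173), -16) = (70 + 219) + (-81 - 796/(-173)) = 289 + (-81 - 796*(-1)/173) = 289 + (-81 - 4*(-199/173)) = 289 + (-81 + 796/173) = 289 - 13217/173 = 36780/173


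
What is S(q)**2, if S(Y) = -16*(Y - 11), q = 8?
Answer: 2304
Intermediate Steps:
S(Y) = 176 - 16*Y (S(Y) = -16*(-11 + Y) = 176 - 16*Y)
S(q)**2 = (176 - 16*8)**2 = (176 - 128)**2 = 48**2 = 2304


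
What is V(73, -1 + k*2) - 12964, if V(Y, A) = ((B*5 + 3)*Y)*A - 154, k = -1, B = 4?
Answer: -18155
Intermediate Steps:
V(Y, A) = -154 + 23*A*Y (V(Y, A) = ((4*5 + 3)*Y)*A - 154 = ((20 + 3)*Y)*A - 154 = (23*Y)*A - 154 = 23*A*Y - 154 = -154 + 23*A*Y)
V(73, -1 + k*2) - 12964 = (-154 + 23*(-1 - 1*2)*73) - 12964 = (-154 + 23*(-1 - 2)*73) - 12964 = (-154 + 23*(-3)*73) - 12964 = (-154 - 5037) - 12964 = -5191 - 12964 = -18155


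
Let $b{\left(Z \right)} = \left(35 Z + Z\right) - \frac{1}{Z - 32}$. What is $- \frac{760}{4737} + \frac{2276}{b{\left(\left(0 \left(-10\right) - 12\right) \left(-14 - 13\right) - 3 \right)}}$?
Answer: $\frac{577668988}{15820078371} \approx 0.036515$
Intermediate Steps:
$b{\left(Z \right)} = - \frac{1}{-32 + Z} + 36 Z$ ($b{\left(Z \right)} = 36 Z - \frac{1}{-32 + Z} = - \frac{1}{-32 + Z} + 36 Z$)
$- \frac{760}{4737} + \frac{2276}{b{\left(\left(0 \left(-10\right) - 12\right) \left(-14 - 13\right) - 3 \right)}} = - \frac{760}{4737} + \frac{2276}{\frac{1}{-32 - \left(3 - \left(0 \left(-10\right) - 12\right) \left(-14 - 13\right)\right)} \left(-1 - 1152 \left(\left(0 \left(-10\right) - 12\right) \left(-14 - 13\right) - 3\right) + 36 \left(\left(0 \left(-10\right) - 12\right) \left(-14 - 13\right) - 3\right)^{2}\right)} = \left(-760\right) \frac{1}{4737} + \frac{2276}{\frac{1}{-32 - \left(3 - \left(0 - 12\right) \left(-27\right)\right)} \left(-1 - 1152 \left(\left(0 - 12\right) \left(-27\right) - 3\right) + 36 \left(\left(0 - 12\right) \left(-27\right) - 3\right)^{2}\right)} = - \frac{760}{4737} + \frac{2276}{\frac{1}{-32 - -321} \left(-1 - 1152 \left(\left(-12\right) \left(-27\right) - 3\right) + 36 \left(\left(-12\right) \left(-27\right) - 3\right)^{2}\right)} = - \frac{760}{4737} + \frac{2276}{\frac{1}{-32 + \left(324 - 3\right)} \left(-1 - 1152 \left(324 - 3\right) + 36 \left(324 - 3\right)^{2}\right)} = - \frac{760}{4737} + \frac{2276}{\frac{1}{-32 + 321} \left(-1 - 369792 + 36 \cdot 321^{2}\right)} = - \frac{760}{4737} + \frac{2276}{\frac{1}{289} \left(-1 - 369792 + 36 \cdot 103041\right)} = - \frac{760}{4737} + \frac{2276}{\frac{1}{289} \left(-1 - 369792 + 3709476\right)} = - \frac{760}{4737} + \frac{2276}{\frac{1}{289} \cdot 3339683} = - \frac{760}{4737} + \frac{2276}{\frac{3339683}{289}} = - \frac{760}{4737} + 2276 \cdot \frac{289}{3339683} = - \frac{760}{4737} + \frac{657764}{3339683} = \frac{577668988}{15820078371}$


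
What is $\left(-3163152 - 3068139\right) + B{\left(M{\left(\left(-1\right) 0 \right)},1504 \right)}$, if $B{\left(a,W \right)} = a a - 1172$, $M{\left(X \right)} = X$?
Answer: $-6232463$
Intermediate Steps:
$B{\left(a,W \right)} = -1172 + a^{2}$ ($B{\left(a,W \right)} = a^{2} - 1172 = -1172 + a^{2}$)
$\left(-3163152 - 3068139\right) + B{\left(M{\left(\left(-1\right) 0 \right)},1504 \right)} = \left(-3163152 - 3068139\right) - \left(1172 - \left(\left(-1\right) 0\right)^{2}\right) = -6231291 - \left(1172 - 0^{2}\right) = -6231291 + \left(-1172 + 0\right) = -6231291 - 1172 = -6232463$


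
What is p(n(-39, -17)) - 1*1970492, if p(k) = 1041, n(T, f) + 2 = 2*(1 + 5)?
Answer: -1969451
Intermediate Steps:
n(T, f) = 10 (n(T, f) = -2 + 2*(1 + 5) = -2 + 2*6 = -2 + 12 = 10)
p(n(-39, -17)) - 1*1970492 = 1041 - 1*1970492 = 1041 - 1970492 = -1969451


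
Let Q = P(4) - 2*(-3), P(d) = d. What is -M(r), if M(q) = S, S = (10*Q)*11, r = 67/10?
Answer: -1100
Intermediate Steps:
Q = 10 (Q = 4 - 2*(-3) = 4 + 6 = 10)
r = 67/10 (r = (1/10)*67 = 67/10 ≈ 6.7000)
S = 1100 (S = (10*10)*11 = 100*11 = 1100)
M(q) = 1100
-M(r) = -1*1100 = -1100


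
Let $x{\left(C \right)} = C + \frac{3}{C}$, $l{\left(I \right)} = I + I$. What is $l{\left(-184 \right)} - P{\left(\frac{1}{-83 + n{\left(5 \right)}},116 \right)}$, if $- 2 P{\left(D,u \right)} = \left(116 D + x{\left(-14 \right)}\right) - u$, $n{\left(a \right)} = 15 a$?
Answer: $- \frac{6165}{14} \approx -440.36$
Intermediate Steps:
$l{\left(I \right)} = 2 I$
$P{\left(D,u \right)} = \frac{199}{28} + \frac{u}{2} - 58 D$ ($P{\left(D,u \right)} = - \frac{\left(116 D - \left(14 - \frac{3}{-14}\right)\right) - u}{2} = - \frac{\left(116 D + \left(-14 + 3 \left(- \frac{1}{14}\right)\right)\right) - u}{2} = - \frac{\left(116 D - \frac{199}{14}\right) - u}{2} = - \frac{\left(- \frac{199}{14} + 116 D\right) - u}{2} = - \frac{- \frac{199}{14} - u + 116 D}{2} = \frac{199}{28} + \frac{u}{2} - 58 D$)
$l{\left(-184 \right)} - P{\left(\frac{1}{-83 + n{\left(5 \right)}},116 \right)} = 2 \left(-184\right) - \left(\frac{199}{28} + \frac{1}{2} \cdot 116 - \frac{58}{-83 + 15 \cdot 5}\right) = -368 - \left(\frac{199}{28} + 58 - \frac{58}{-83 + 75}\right) = -368 - \left(\frac{199}{28} + 58 - \frac{58}{-8}\right) = -368 - \left(\frac{199}{28} + 58 - - \frac{29}{4}\right) = -368 - \left(\frac{199}{28} + 58 + \frac{29}{4}\right) = -368 - \frac{1013}{14} = - \frac{6165}{14}$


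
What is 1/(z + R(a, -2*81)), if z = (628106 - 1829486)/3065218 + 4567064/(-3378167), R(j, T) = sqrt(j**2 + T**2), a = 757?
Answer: 276600924681457993434922/95055066487731741833964624129 + 158612813507211271421161*sqrt(599293)/95055066487731741833964624129 ≈ 0.0012947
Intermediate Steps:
R(j, T) = sqrt(T**2 + j**2)
z = -694519578862/398262242131 (z = -1201380*1/3065218 + 4567064*(-1/3378167) = -600690/1532609 - 4567064/3378167 = -694519578862/398262242131 ≈ -1.7439)
1/(z + R(a, -2*81)) = 1/(-694519578862/398262242131 + sqrt((-2*81)**2 + 757**2)) = 1/(-694519578862/398262242131 + sqrt((-162)**2 + 573049)) = 1/(-694519578862/398262242131 + sqrt(26244 + 573049)) = 1/(-694519578862/398262242131 + sqrt(599293))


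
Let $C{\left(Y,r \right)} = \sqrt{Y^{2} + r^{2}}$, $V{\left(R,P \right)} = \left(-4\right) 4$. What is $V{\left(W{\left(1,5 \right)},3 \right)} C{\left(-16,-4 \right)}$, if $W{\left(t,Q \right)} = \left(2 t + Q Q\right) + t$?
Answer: $- 64 \sqrt{17} \approx -263.88$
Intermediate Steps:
$W{\left(t,Q \right)} = Q^{2} + 3 t$ ($W{\left(t,Q \right)} = \left(2 t + Q^{2}\right) + t = \left(Q^{2} + 2 t\right) + t = Q^{2} + 3 t$)
$V{\left(R,P \right)} = -16$
$V{\left(W{\left(1,5 \right)},3 \right)} C{\left(-16,-4 \right)} = - 16 \sqrt{\left(-16\right)^{2} + \left(-4\right)^{2}} = - 16 \sqrt{256 + 16} = - 16 \sqrt{272} = - 16 \cdot 4 \sqrt{17} = - 64 \sqrt{17}$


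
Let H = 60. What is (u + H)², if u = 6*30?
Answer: 57600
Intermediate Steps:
u = 180
(u + H)² = (180 + 60)² = 240² = 57600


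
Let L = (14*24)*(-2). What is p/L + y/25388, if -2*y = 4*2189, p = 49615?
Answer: -28694719/387744 ≈ -74.004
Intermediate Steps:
L = -672 (L = 336*(-2) = -672)
y = -4378 (y = -2*2189 = -1/2*8756 = -4378)
p/L + y/25388 = 49615/(-672) - 4378/25388 = 49615*(-1/672) - 4378*1/25388 = -49615/672 - 199/1154 = -28694719/387744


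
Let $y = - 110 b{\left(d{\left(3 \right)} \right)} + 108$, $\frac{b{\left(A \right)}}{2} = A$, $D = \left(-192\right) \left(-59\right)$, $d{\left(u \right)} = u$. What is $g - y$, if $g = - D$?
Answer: $-10776$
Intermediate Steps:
$D = 11328$
$b{\left(A \right)} = 2 A$
$y = -552$ ($y = - 110 \cdot 2 \cdot 3 + 108 = \left(-110\right) 6 + 108 = -660 + 108 = -552$)
$g = -11328$ ($g = \left(-1\right) 11328 = -11328$)
$g - y = -11328 - -552 = -11328 + 552 = -10776$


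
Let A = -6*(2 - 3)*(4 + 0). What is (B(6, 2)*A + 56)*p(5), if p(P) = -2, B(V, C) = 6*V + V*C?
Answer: -2416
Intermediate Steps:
A = 24 (A = -(-6)*4 = -6*(-4) = 24)
B(V, C) = 6*V + C*V
(B(6, 2)*A + 56)*p(5) = ((6*(6 + 2))*24 + 56)*(-2) = ((6*8)*24 + 56)*(-2) = (48*24 + 56)*(-2) = (1152 + 56)*(-2) = 1208*(-2) = -2416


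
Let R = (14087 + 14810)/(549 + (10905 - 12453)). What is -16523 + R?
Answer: -446902/27 ≈ -16552.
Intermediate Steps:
R = -781/27 (R = 28897/(549 - 1548) = 28897/(-999) = 28897*(-1/999) = -781/27 ≈ -28.926)
-16523 + R = -16523 - 781/27 = -446902/27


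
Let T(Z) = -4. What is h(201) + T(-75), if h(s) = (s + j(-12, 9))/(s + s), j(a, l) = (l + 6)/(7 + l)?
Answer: -7499/2144 ≈ -3.4977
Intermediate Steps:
j(a, l) = (6 + l)/(7 + l)
h(s) = (15/16 + s)/(2*s) (h(s) = (s + (6 + 9)/(7 + 9))/(s + s) = (s + 15/16)/((2*s)) = (s + (1/16)*15)*(1/(2*s)) = (s + 15/16)*(1/(2*s)) = (15/16 + s)*(1/(2*s)) = (15/16 + s)/(2*s))
h(201) + T(-75) = (1/32)*(15 + 16*201)/201 - 4 = (1/32)*(1/201)*(15 + 3216) - 4 = (1/32)*(1/201)*3231 - 4 = 1077/2144 - 4 = -7499/2144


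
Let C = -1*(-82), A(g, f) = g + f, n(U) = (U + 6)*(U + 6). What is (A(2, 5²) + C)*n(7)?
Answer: 18421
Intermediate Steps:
n(U) = (6 + U)² (n(U) = (6 + U)*(6 + U) = (6 + U)²)
A(g, f) = f + g
C = 82
(A(2, 5²) + C)*n(7) = ((5² + 2) + 82)*(6 + 7)² = ((25 + 2) + 82)*13² = (27 + 82)*169 = 109*169 = 18421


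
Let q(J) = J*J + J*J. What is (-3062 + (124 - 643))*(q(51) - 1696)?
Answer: -12554986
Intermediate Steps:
q(J) = 2*J**2 (q(J) = J**2 + J**2 = 2*J**2)
(-3062 + (124 - 643))*(q(51) - 1696) = (-3062 + (124 - 643))*(2*51**2 - 1696) = (-3062 - 519)*(2*2601 - 1696) = -3581*(5202 - 1696) = -3581*3506 = -12554986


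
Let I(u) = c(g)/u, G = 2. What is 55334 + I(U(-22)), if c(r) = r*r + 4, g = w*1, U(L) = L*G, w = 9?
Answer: 2434611/44 ≈ 55332.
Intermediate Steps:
U(L) = 2*L (U(L) = L*2 = 2*L)
g = 9 (g = 9*1 = 9)
c(r) = 4 + r**2 (c(r) = r**2 + 4 = 4 + r**2)
I(u) = 85/u (I(u) = (4 + 9**2)/u = (4 + 81)/u = 85/u)
55334 + I(U(-22)) = 55334 + 85/((2*(-22))) = 55334 + 85/(-44) = 55334 + 85*(-1/44) = 55334 - 85/44 = 2434611/44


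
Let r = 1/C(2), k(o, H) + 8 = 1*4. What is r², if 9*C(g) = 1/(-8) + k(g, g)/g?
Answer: 5184/289 ≈ 17.938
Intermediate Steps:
k(o, H) = -4 (k(o, H) = -8 + 1*4 = -8 + 4 = -4)
C(g) = -1/72 - 4/(9*g) (C(g) = (1/(-8) - 4/g)/9 = (1*(-⅛) - 4/g)/9 = (-⅛ - 4/g)/9 = -1/72 - 4/(9*g))
r = -72/17 (r = 1/((1/72)*(-32 - 1*2)/2) = 1/((1/72)*(½)*(-32 - 2)) = 1/((1/72)*(½)*(-34)) = 1/(-17/72) = -72/17 ≈ -4.2353)
r² = (-72/17)² = 5184/289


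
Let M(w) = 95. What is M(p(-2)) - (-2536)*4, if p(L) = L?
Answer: 10239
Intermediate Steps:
M(p(-2)) - (-2536)*4 = 95 - (-2536)*4 = 95 - 1*(-10144) = 95 + 10144 = 10239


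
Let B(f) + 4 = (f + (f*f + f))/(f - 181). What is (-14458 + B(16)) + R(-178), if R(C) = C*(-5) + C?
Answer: -756346/55 ≈ -13752.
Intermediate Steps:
R(C) = -4*C (R(C) = -5*C + C = -4*C)
B(f) = -4 + (f² + 2*f)/(-181 + f) (B(f) = -4 + (f + (f*f + f))/(f - 181) = -4 + (f + (f² + f))/(-181 + f) = -4 + (f + (f + f²))/(-181 + f) = -4 + (f² + 2*f)/(-181 + f))
(-14458 + B(16)) + R(-178) = (-14458 + (724 + 16² - 2*16)/(-181 + 16)) - 4*(-178) = (-14458 + (724 + 256 - 32)/(-165)) + 712 = (-14458 - 1/165*948) + 712 = (-14458 - 316/55) + 712 = -795506/55 + 712 = -756346/55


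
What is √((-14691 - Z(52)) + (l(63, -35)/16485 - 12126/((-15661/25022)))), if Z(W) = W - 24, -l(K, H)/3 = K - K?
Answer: √1141726256093/15661 ≈ 68.228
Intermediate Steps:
l(K, H) = 0 (l(K, H) = -3*(K - K) = -3*0 = 0)
Z(W) = -24 + W
√((-14691 - Z(52)) + (l(63, -35)/16485 - 12126/((-15661/25022)))) = √((-14691 - (-24 + 52)) + (0/16485 - 12126/((-15661/25022)))) = √((-14691 - 1*28) + (0*(1/16485) - 12126/((-15661*1/25022)))) = √((-14691 - 28) + (0 - 12126/(-15661/25022))) = √(-14719 + (0 - 12126*(-25022/15661))) = √(-14719 + (0 + 303416772/15661)) = √(-14719 + 303416772/15661) = √(72902513/15661) = √1141726256093/15661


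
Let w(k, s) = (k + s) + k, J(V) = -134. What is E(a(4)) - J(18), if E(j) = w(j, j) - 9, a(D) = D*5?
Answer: 185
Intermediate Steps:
w(k, s) = s + 2*k
a(D) = 5*D
E(j) = -9 + 3*j (E(j) = (j + 2*j) - 9 = 3*j - 9 = -9 + 3*j)
E(a(4)) - J(18) = (-9 + 3*(5*4)) - 1*(-134) = (-9 + 3*20) + 134 = (-9 + 60) + 134 = 51 + 134 = 185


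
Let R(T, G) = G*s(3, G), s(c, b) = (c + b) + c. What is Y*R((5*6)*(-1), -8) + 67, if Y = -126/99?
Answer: 513/11 ≈ 46.636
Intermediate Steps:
s(c, b) = b + 2*c (s(c, b) = (b + c) + c = b + 2*c)
Y = -14/11 (Y = -126*1/99 = -14/11 ≈ -1.2727)
R(T, G) = G*(6 + G) (R(T, G) = G*(G + 2*3) = G*(G + 6) = G*(6 + G))
Y*R((5*6)*(-1), -8) + 67 = -(-112)*(6 - 8)/11 + 67 = -(-112)*(-2)/11 + 67 = -14/11*16 + 67 = -224/11 + 67 = 513/11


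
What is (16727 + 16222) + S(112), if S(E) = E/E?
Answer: 32950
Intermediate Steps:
S(E) = 1
(16727 + 16222) + S(112) = (16727 + 16222) + 1 = 32949 + 1 = 32950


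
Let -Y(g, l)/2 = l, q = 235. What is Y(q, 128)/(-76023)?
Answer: 256/76023 ≈ 0.0033674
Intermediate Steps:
Y(g, l) = -2*l
Y(q, 128)/(-76023) = -2*128/(-76023) = -256*(-1/76023) = 256/76023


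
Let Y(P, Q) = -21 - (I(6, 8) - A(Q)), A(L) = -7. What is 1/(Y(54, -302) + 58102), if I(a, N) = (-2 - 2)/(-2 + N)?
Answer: 3/174224 ≈ 1.7219e-5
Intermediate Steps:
I(a, N) = -4/(-2 + N)
Y(P, Q) = -82/3 (Y(P, Q) = -21 - (-4/(-2 + 8) - 1*(-7)) = -21 - (-4/6 + 7) = -21 - (-4*1/6 + 7) = -21 - (-2/3 + 7) = -21 - 1*19/3 = -21 - 19/3 = -82/3)
1/(Y(54, -302) + 58102) = 1/(-82/3 + 58102) = 1/(174224/3) = 3/174224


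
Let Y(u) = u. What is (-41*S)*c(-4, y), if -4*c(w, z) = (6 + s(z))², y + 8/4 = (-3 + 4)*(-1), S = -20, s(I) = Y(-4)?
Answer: -820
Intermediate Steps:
s(I) = -4
y = -3 (y = -2 + (-3 + 4)*(-1) = -2 + 1*(-1) = -2 - 1 = -3)
c(w, z) = -1 (c(w, z) = -(6 - 4)²/4 = -¼*2² = -¼*4 = -1)
(-41*S)*c(-4, y) = -41*(-20)*(-1) = 820*(-1) = -820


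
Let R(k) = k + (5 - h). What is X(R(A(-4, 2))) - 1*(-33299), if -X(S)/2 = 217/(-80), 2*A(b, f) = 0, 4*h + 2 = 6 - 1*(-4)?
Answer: 1332177/40 ≈ 33304.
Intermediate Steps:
h = 2 (h = -½ + (6 - 1*(-4))/4 = -½ + (6 + 4)/4 = -½ + (¼)*10 = -½ + 5/2 = 2)
A(b, f) = 0 (A(b, f) = (½)*0 = 0)
R(k) = 3 + k (R(k) = k + (5 - 1*2) = k + (5 - 2) = k + 3 = 3 + k)
X(S) = 217/40 (X(S) = -434/(-80) = -434*(-1)/80 = -2*(-217/80) = 217/40)
X(R(A(-4, 2))) - 1*(-33299) = 217/40 - 1*(-33299) = 217/40 + 33299 = 1332177/40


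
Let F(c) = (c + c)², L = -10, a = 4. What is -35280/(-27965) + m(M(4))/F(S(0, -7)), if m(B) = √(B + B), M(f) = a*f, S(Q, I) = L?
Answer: 1008/799 + √2/100 ≈ 1.2757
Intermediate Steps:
S(Q, I) = -10
M(f) = 4*f
m(B) = √2*√B (m(B) = √(2*B) = √2*√B)
F(c) = 4*c² (F(c) = (2*c)² = 4*c²)
-35280/(-27965) + m(M(4))/F(S(0, -7)) = -35280/(-27965) + (√2*√(4*4))/((4*(-10)²)) = -35280*(-1/27965) + (√2*√16)/((4*100)) = 1008/799 + (√2*4)/400 = 1008/799 + (4*√2)*(1/400) = 1008/799 + √2/100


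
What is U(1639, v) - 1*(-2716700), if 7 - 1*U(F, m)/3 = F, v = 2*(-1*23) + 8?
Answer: 2711804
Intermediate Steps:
v = -38 (v = 2*(-23) + 8 = -46 + 8 = -38)
U(F, m) = 21 - 3*F
U(1639, v) - 1*(-2716700) = (21 - 3*1639) - 1*(-2716700) = (21 - 4917) + 2716700 = -4896 + 2716700 = 2711804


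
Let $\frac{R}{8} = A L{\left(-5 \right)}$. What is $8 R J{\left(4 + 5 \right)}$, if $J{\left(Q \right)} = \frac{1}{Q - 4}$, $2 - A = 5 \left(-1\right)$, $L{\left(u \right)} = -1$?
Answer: $- \frac{448}{5} \approx -89.6$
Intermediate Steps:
$A = 7$ ($A = 2 - 5 \left(-1\right) = 2 - -5 = 2 + 5 = 7$)
$J{\left(Q \right)} = \frac{1}{-4 + Q}$
$R = -56$ ($R = 8 \cdot 7 \left(-1\right) = 8 \left(-7\right) = -56$)
$8 R J{\left(4 + 5 \right)} = \frac{8 \left(-56\right)}{-4 + \left(4 + 5\right)} = - \frac{448}{-4 + 9} = - \frac{448}{5}$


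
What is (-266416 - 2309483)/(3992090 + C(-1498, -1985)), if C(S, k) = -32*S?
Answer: -2575899/4040026 ≈ -0.63759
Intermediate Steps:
(-266416 - 2309483)/(3992090 + C(-1498, -1985)) = (-266416 - 2309483)/(3992090 - 32*(-1498)) = -2575899/(3992090 + 47936) = -2575899/4040026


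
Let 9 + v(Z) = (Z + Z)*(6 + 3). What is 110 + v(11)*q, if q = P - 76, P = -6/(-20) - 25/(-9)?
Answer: -136723/10 ≈ -13672.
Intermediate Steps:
P = 277/90 (P = -6*(-1/20) - 25*(-⅑) = 3/10 + 25/9 = 277/90 ≈ 3.0778)
v(Z) = -9 + 18*Z (v(Z) = -9 + (Z + Z)*(6 + 3) = -9 + (2*Z)*9 = -9 + 18*Z)
q = -6563/90 (q = 277/90 - 76 = -6563/90 ≈ -72.922)
110 + v(11)*q = 110 + (-9 + 18*11)*(-6563/90) = 110 + (-9 + 198)*(-6563/90) = 110 + 189*(-6563/90) = 110 - 137823/10 = -136723/10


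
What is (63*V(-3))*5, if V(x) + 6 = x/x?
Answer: -1575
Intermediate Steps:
V(x) = -5 (V(x) = -6 + x/x = -6 + 1 = -5)
(63*V(-3))*5 = (63*(-5))*5 = -315*5 = -1575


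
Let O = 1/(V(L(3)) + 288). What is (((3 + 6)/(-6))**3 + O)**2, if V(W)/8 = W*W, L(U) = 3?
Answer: 368449/32400 ≈ 11.372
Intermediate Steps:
V(W) = 8*W**2 (V(W) = 8*(W*W) = 8*W**2)
O = 1/360 (O = 1/(8*3**2 + 288) = 1/(8*9 + 288) = 1/(72 + 288) = 1/360 ≈ 0.0027778)
(((3 + 6)/(-6))**3 + O)**2 = (((3 + 6)/(-6))**3 + 1/360)**2 = ((9*(-1/6))**3 + 1/360)**2 = ((-3/2)**3 + 1/360)**2 = (-27/8 + 1/360)**2 = (-607/180)**2 = 368449/32400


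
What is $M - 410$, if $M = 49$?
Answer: $-361$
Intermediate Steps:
$M - 410 = 49 - 410 = -361$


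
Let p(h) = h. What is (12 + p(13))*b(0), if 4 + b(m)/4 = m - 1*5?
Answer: -900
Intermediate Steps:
b(m) = -36 + 4*m (b(m) = -16 + 4*(m - 1*5) = -16 + 4*(m - 5) = -16 + 4*(-5 + m) = -16 + (-20 + 4*m) = -36 + 4*m)
(12 + p(13))*b(0) = (12 + 13)*(-36 + 4*0) = 25*(-36 + 0) = 25*(-36) = -900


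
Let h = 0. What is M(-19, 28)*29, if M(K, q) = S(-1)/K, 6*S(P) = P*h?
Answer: 0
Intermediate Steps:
S(P) = 0 (S(P) = (P*0)/6 = (⅙)*0 = 0)
M(K, q) = 0 (M(K, q) = 0/K = 0)
M(-19, 28)*29 = 0*29 = 0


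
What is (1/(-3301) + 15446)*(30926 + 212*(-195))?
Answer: -530981169430/3301 ≈ -1.6085e+8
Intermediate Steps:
(1/(-3301) + 15446)*(30926 + 212*(-195)) = (-1/3301 + 15446)*(30926 - 41340) = (50987245/3301)*(-10414) = -530981169430/3301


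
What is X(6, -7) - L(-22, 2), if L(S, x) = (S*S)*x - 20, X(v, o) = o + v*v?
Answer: -919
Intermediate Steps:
X(v, o) = o + v²
L(S, x) = -20 + x*S² (L(S, x) = S²*x - 20 = x*S² - 20 = -20 + x*S²)
X(6, -7) - L(-22, 2) = (-7 + 6²) - (-20 + 2*(-22)²) = (-7 + 36) - (-20 + 2*484) = 29 - (-20 + 968) = 29 - 1*948 = 29 - 948 = -919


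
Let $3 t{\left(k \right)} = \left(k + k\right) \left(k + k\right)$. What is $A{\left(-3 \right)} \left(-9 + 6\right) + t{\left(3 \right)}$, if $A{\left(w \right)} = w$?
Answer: $21$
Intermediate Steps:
$t{\left(k \right)} = \frac{4 k^{2}}{3}$ ($t{\left(k \right)} = \frac{\left(k + k\right) \left(k + k\right)}{3} = \frac{2 k 2 k}{3} = \frac{4 k^{2}}{3}$)
$A{\left(-3 \right)} \left(-9 + 6\right) + t{\left(3 \right)} = - 3 \left(-9 + 6\right) + \frac{4 \cdot 3^{2}}{3} = \left(-3\right) \left(-3\right) + \frac{4}{3} \cdot 9 = 9 + 12 = 21$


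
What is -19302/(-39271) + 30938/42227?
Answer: 2030031752/1658296517 ≈ 1.2242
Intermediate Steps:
-19302/(-39271) + 30938/42227 = -19302*(-1/39271) + 30938*(1/42227) = 19302/39271 + 30938/42227 = 2030031752/1658296517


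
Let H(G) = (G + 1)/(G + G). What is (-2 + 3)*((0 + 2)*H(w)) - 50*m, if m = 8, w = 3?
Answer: -1196/3 ≈ -398.67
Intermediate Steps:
H(G) = (1 + G)/(2*G) (H(G) = (1 + G)/((2*G)) = (1 + G)*(1/(2*G)) = (1 + G)/(2*G))
(-2 + 3)*((0 + 2)*H(w)) - 50*m = (-2 + 3)*((0 + 2)*((1/2)*(1 + 3)/3)) - 50*8 = 1*(2*((1/2)*(1/3)*4)) - 400 = 1*(2*(2/3)) - 400 = 1*(4/3) - 400 = 4/3 - 400 = -1196/3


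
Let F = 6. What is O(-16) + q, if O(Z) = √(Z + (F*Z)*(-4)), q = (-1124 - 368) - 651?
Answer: -2143 + 4*√23 ≈ -2123.8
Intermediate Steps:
q = -2143 (q = -1492 - 651 = -2143)
O(Z) = √23*√(-Z) (O(Z) = √(Z + (6*Z)*(-4)) = √(Z - 24*Z) = √(-23*Z) = √23*√(-Z))
O(-16) + q = √23*√(-1*(-16)) - 2143 = √23*√16 - 2143 = √23*4 - 2143 = 4*√23 - 2143 = -2143 + 4*√23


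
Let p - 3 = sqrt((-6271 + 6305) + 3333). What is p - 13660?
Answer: -13657 + sqrt(3367) ≈ -13599.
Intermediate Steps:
p = 3 + sqrt(3367) (p = 3 + sqrt((-6271 + 6305) + 3333) = 3 + sqrt(34 + 3333) = 3 + sqrt(3367) ≈ 61.026)
p - 13660 = (3 + sqrt(3367)) - 13660 = -13657 + sqrt(3367)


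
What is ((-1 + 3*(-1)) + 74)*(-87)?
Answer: -6090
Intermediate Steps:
((-1 + 3*(-1)) + 74)*(-87) = ((-1 - 3) + 74)*(-87) = (-4 + 74)*(-87) = 70*(-87) = -6090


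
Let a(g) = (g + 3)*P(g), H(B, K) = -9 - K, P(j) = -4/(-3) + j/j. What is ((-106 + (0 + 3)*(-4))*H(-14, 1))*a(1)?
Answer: 33040/3 ≈ 11013.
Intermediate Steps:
P(j) = 7/3 (P(j) = -4*(-⅓) + 1 = 4/3 + 1 = 7/3)
a(g) = 7 + 7*g/3 (a(g) = (g + 3)*(7/3) = (3 + g)*(7/3) = 7 + 7*g/3)
((-106 + (0 + 3)*(-4))*H(-14, 1))*a(1) = ((-106 + (0 + 3)*(-4))*(-9 - 1*1))*(7 + (7/3)*1) = ((-106 + 3*(-4))*(-9 - 1))*(7 + 7/3) = ((-106 - 12)*(-10))*(28/3) = -118*(-10)*(28/3) = 1180*(28/3) = 33040/3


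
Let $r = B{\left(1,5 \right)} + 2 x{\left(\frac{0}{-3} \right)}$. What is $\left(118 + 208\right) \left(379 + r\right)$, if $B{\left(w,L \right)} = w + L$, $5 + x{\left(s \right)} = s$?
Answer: $122250$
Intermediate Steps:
$x{\left(s \right)} = -5 + s$
$B{\left(w,L \right)} = L + w$
$r = -4$ ($r = \left(5 + 1\right) + 2 \left(-5 + \frac{0}{-3}\right) = 6 + 2 \left(-5 + 0 \left(- \frac{1}{3}\right)\right) = 6 + 2 \left(-5 + 0\right) = 6 + 2 \left(-5\right) = 6 - 10 = -4$)
$\left(118 + 208\right) \left(379 + r\right) = \left(118 + 208\right) \left(379 - 4\right) = 326 \cdot 375 = 122250$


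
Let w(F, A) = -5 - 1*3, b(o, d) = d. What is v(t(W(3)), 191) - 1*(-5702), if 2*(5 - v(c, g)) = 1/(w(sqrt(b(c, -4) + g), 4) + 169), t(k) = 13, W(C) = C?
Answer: 1837653/322 ≈ 5707.0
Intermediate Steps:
w(F, A) = -8 (w(F, A) = -5 - 3 = -8)
v(c, g) = 1609/322 (v(c, g) = 5 - 1/(2*(-8 + 169)) = 5 - 1/2/161 = 5 - 1/2*1/161 = 5 - 1/322 = 1609/322)
v(t(W(3)), 191) - 1*(-5702) = 1609/322 - 1*(-5702) = 1609/322 + 5702 = 1837653/322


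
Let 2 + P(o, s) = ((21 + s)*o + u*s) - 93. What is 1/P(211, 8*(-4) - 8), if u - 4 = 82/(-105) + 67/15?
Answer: -7/30880 ≈ -0.00022668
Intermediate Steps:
u = 269/35 (u = 4 + (82/(-105) + 67/15) = 4 + (82*(-1/105) + 67*(1/15)) = 4 + (-82/105 + 67/15) = 4 + 129/35 = 269/35 ≈ 7.6857)
P(o, s) = -95 + 269*s/35 + o*(21 + s) (P(o, s) = -2 + (((21 + s)*o + 269*s/35) - 93) = -2 + ((o*(21 + s) + 269*s/35) - 93) = -2 + ((269*s/35 + o*(21 + s)) - 93) = -2 + (-93 + 269*s/35 + o*(21 + s)) = -95 + 269*s/35 + o*(21 + s))
1/P(211, 8*(-4) - 8) = 1/(-95 + 21*211 + 269*(8*(-4) - 8)/35 + 211*(8*(-4) - 8)) = 1/(-95 + 4431 + 269*(-32 - 8)/35 + 211*(-32 - 8)) = 1/(-95 + 4431 + (269/35)*(-40) + 211*(-40)) = 1/(-95 + 4431 - 2152/7 - 8440) = 1/(-30880/7) = -7/30880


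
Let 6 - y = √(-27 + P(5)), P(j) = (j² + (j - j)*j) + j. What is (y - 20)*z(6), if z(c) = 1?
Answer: -14 - √3 ≈ -15.732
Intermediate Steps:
P(j) = j + j² (P(j) = (j² + 0*j) + j = (j² + 0) + j = j² + j = j + j²)
y = 6 - √3 (y = 6 - √(-27 + 5*(1 + 5)) = 6 - √(-27 + 5*6) = 6 - √(-27 + 30) = 6 - √3 ≈ 4.2680)
(y - 20)*z(6) = ((6 - √3) - 20)*1 = (-14 - √3)*1 = -14 - √3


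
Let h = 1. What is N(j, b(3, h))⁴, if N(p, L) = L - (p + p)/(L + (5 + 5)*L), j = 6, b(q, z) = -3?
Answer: 707281/14641 ≈ 48.308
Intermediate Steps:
N(p, L) = L - 2*p/(11*L) (N(p, L) = L - 2*p/(L + 10*L) = L - 2*p/(11*L))
N(j, b(3, h))⁴ = (-3 - 2/11*6/(-3))⁴ = (-3 - 2/11*6*(-⅓))⁴ = (-3 + 4/11)⁴ = (-29/11)⁴ = 707281/14641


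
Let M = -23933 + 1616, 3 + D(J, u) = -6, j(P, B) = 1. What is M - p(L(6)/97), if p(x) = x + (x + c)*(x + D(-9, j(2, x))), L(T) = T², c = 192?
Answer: -194365725/9409 ≈ -20657.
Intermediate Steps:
D(J, u) = -9 (D(J, u) = -3 - 6 = -9)
M = -22317
p(x) = x + (-9 + x)*(192 + x) (p(x) = x + (x + 192)*(x - 9) = x + (192 + x)*(-9 + x) = x + (-9 + x)*(192 + x))
M - p(L(6)/97) = -22317 - (-1728 + (6²/97)² + 184*(6²/97)) = -22317 - (-1728 + (36*(1/97))² + 184*(36*(1/97))) = -22317 - (-1728 + (36/97)² + 184*(36/97)) = -22317 - (-1728 + 1296/9409 + 6624/97) = -22317 - 1*(-15614928/9409) = -22317 + 15614928/9409 = -194365725/9409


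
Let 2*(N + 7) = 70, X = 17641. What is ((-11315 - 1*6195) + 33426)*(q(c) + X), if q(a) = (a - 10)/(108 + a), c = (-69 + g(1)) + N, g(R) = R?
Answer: 4772961702/17 ≈ 2.8076e+8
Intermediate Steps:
N = 28 (N = -7 + (1/2)*70 = -7 + 35 = 28)
c = -40 (c = (-69 + 1) + 28 = -68 + 28 = -40)
q(a) = (-10 + a)/(108 + a)
((-11315 - 1*6195) + 33426)*(q(c) + X) = ((-11315 - 1*6195) + 33426)*((-10 - 40)/(108 - 40) + 17641) = ((-11315 - 6195) + 33426)*(-50/68 + 17641) = (-17510 + 33426)*((1/68)*(-50) + 17641) = 15916*(-25/34 + 17641) = 15916*(599769/34) = 4772961702/17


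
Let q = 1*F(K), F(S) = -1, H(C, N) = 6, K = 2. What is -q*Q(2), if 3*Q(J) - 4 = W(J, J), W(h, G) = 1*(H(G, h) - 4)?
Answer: 2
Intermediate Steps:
W(h, G) = 2 (W(h, G) = 1*(6 - 4) = 1*2 = 2)
Q(J) = 2 (Q(J) = 4/3 + (⅓)*2 = 4/3 + ⅔ = 2)
q = -1 (q = 1*(-1) = -1)
-q*Q(2) = -(-1)*2 = -1*(-2) = 2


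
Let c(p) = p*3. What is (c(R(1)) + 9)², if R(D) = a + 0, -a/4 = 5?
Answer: 2601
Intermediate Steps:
a = -20 (a = -4*5 = -20)
R(D) = -20 (R(D) = -20 + 0 = -20)
c(p) = 3*p
(c(R(1)) + 9)² = (3*(-20) + 9)² = (-60 + 9)² = (-51)² = 2601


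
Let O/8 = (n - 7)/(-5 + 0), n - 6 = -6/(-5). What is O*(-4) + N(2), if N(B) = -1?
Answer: 7/25 ≈ 0.28000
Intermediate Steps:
n = 36/5 (n = 6 - 6/(-5) = 6 - 6*(-⅕) = 6 + 6/5 = 36/5 ≈ 7.2000)
O = -8/25 (O = 8*((36/5 - 7)/(-5 + 0)) = 8*((⅕)/(-5)) = 8*((⅕)*(-⅕)) = 8*(-1/25) = -8/25 ≈ -0.32000)
O*(-4) + N(2) = -8/25*(-4) - 1 = 32/25 - 1 = 7/25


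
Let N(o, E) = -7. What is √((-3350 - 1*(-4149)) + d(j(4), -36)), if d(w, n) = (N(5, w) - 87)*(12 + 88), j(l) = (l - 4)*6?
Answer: I*√8601 ≈ 92.742*I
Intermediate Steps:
j(l) = -24 + 6*l (j(l) = (-4 + l)*6 = -24 + 6*l)
d(w, n) = -9400 (d(w, n) = (-7 - 87)*(12 + 88) = -94*100 = -9400)
√((-3350 - 1*(-4149)) + d(j(4), -36)) = √((-3350 - 1*(-4149)) - 9400) = √((-3350 + 4149) - 9400) = √(799 - 9400) = √(-8601) = I*√8601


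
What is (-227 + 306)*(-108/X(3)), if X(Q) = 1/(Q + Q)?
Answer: -51192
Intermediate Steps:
X(Q) = 1/(2*Q)
(-227 + 306)*(-108/X(3)) = (-227 + 306)*(-108/((1/2)/3)) = 79*(-108/((1/2)*(1/3))) = 79*(-108/1/6) = 79*(-108*6) = 79*(-648) = -51192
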